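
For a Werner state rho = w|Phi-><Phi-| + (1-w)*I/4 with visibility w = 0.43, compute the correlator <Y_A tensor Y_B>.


|Phi-> = (|00> - |11>)/sqrt(2)
For the pure Bell state, <Y_A Y_B> = +1 (Bell-state Pauli correlator).
The maximally-mixed part I/4 has tr(I/4 * P tensor P) = 0 for any traceless Pauli P.
So <Y_A Y_B>_rho = w * (+1) + (1 - w) * 0
= 0.43 * (+1)
= 0.4300

0.4300


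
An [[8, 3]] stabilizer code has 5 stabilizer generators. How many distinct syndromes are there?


Each stabilizer generator gives a binary (+1 or -1) measurement outcome.
With 5 independent generators:
Total syndromes = 2^5
= 32

32


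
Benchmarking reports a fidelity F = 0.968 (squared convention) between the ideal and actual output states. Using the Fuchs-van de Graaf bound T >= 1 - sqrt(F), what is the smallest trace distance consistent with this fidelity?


Fuchs-van de Graaf (squared-fidelity convention): 1 - sqrt(F) <= T <= sqrt(1 - F).
Lower bound: T >= 1 - sqrt(F)
sqrt(F) = sqrt(0.968) = 0.9839
T >= 1 - 0.9839
T >= 0.0161

0.0161


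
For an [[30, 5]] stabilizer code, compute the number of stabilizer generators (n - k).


For an [[n,k]] stabilizer code:
Number of stabilizer generators = n - k
= 30 - 5
= 25

25


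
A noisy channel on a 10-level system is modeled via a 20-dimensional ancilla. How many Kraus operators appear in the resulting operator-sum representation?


Tracing out the environment in an orthonormal basis {|i>_E} gives Kraus operators K_i = <i|_E U |0>_E.
Number of Kraus operators = dim(H_env) = d_env
= 20

20


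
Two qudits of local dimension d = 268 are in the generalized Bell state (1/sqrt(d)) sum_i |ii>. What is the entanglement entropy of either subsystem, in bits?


For a maximally entangled state in d x d:
S = log2(d) = log2(268)
= 8.0661

8.0661


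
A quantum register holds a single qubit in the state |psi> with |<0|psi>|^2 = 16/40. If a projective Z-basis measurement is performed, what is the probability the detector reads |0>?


|alpha|^2 = 16/40 = 0.4000
|beta|^2 = 1 - 16/40 = 24/40 = 0.6000
P(|0>) = |alpha|^2 = 0.4000

0.4000


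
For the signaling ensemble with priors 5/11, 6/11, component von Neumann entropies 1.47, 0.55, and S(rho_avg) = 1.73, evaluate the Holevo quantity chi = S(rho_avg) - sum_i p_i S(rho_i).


chi = S(rho) - sum_i p_i * S(rho_i)
Weighted entropy = 5/11 * 1.47 + 6/11 * 0.55
= 0.9682
chi = 1.73 - 0.9682
= 0.7618

0.7618


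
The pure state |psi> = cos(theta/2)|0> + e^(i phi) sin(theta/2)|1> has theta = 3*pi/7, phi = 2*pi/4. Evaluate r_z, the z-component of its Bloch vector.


theta = 1.3464, phi = 1.5708
r_z = cos(theta) = 0.2225

0.2225


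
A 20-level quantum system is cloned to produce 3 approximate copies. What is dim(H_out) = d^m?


Output space = H^(tensor 3) where dim(H) = 20
dim = 20^3
= 400 (after 2 factors)
= 8000 (after 3 factors)
= 8000

8000


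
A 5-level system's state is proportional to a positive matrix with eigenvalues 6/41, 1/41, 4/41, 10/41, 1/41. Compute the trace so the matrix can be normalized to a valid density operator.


tr(M) = sum of eigenvalues
= 6/41 + 1/41 + 4/41 + 10/41 + 1/41
= 22/41
= 0.5366

0.5366


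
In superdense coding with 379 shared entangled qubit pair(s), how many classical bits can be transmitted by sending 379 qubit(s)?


Superdense coding allows 2 classical bits per shared entangled pair.
379 pair(s) -> 2 * 379 = 758 classical bits

758


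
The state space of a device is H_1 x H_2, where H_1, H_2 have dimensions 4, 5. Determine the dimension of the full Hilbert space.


dim(H_1 x H_2) = 4 * 5
= 20

20


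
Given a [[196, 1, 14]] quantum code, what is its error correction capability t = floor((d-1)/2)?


Code parameters: [[196, 1, 14]], distance d = 14.
Number of correctable errors = floor((d-1)/2)
= floor((14 - 1)/2)
= floor(13/2)
= 6

6


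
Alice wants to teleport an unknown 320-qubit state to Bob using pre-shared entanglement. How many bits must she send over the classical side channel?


Quantum teleportation requires 2 classical bits per qubit teleported.
320 qubit(s) -> 2 * 320 = 640 classical bits

640


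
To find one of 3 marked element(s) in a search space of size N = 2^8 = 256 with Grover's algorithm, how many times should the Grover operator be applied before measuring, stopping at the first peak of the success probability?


After j Grover iterations the success probability is P(j) = sin^2((2j+1)*theta), where sin(theta) = sqrt(k/N).
N = 2^8 = 256, k = 3
sin(theta) = sqrt(k/N) = 0.1082531755
theta = arcsin(sqrt(k/N)) = 0.1084657303 rad
P(j) reaches its first maximum when (2j+1)*theta is as close as possible to pi/2, i.e. j = round(pi/(4*theta) - 1/2).
pi/(4*theta) - 1/2 = 6.7410
(For comparison, the common estimate pi/4 * sqrt(N/k) = 7.2552; the exact maximiser is used here.)
Optimal iterations = 7

7


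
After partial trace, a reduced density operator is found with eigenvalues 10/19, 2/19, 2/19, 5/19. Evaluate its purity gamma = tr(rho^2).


tr(rho^2) = sum of eigenvalues squared
= (10/19)^2 + (2/19)^2 + (2/19)^2 + (5/19)^2
= (100 + 4 + 4 + 25) / 361
= 133/361
= 0.3684

0.3684


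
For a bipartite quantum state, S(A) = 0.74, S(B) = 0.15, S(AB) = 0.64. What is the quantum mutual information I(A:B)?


I(A:B) = S(A) + S(B) - S(AB)
= 0.74 + 0.15 - 0.64
= 0.2500

0.2500


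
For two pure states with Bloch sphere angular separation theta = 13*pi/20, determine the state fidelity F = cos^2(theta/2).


For states separated by angle theta on Bloch sphere:
F = cos^2(theta/2)
theta = 13*pi/20 = 2.0420
theta/2 = 1.0210
cos(theta/2) = 0.5225
F = 0.2730

0.2730


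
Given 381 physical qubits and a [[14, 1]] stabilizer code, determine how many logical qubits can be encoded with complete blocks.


Each code block uses 14 physical qubits for 1 logical qubit(s).
Number of complete blocks = floor(381 / 14) = 27
Logical qubits = 27 * 1
= 27

27


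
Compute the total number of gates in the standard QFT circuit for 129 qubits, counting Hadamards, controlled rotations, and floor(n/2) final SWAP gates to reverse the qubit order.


Hadamard gates: 129
Controlled rotations: n*(n-1)/2 = 129*128/2 = 8256
SWAP gates: floor(n/2) = floor(129/2) = 64
Total = 129 + 8256 + 64
= 8449

8449


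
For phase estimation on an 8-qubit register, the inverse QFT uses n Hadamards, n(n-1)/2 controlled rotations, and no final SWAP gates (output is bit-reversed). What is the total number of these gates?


Hadamard gates: 8
Controlled rotations: n*(n-1)/2 = 8*7/2 = 28
SWAP gates: 0 (omitted)
Total = 8 + 28
= 36

36


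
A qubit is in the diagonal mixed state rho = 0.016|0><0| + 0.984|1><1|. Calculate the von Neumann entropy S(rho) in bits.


S = -p*log2(p) - (1-p)*log2(1-p)
p = 0.0160, 1-p = 0.9840
= -0.0160 * log2(0.0160) - 0.9840 * log2(0.9840)
= -(-0.0955) - (-0.0229)
= 0.1184

0.1184


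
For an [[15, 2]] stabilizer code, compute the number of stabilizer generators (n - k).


For an [[n,k]] stabilizer code:
Number of stabilizer generators = n - k
= 15 - 2
= 13

13


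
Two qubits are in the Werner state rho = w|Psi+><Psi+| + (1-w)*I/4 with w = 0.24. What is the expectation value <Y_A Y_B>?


|Psi+> = (|01> + |10>)/sqrt(2)
For the pure Bell state, <Y_A Y_B> = +1 (Bell-state Pauli correlator).
The maximally-mixed part I/4 has tr(I/4 * P tensor P) = 0 for any traceless Pauli P.
So <Y_A Y_B>_rho = w * (+1) + (1 - w) * 0
= 0.24 * (+1)
= 0.2400

0.2400


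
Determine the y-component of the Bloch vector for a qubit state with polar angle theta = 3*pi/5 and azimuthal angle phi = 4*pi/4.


theta = 1.8850, phi = 3.1416
r_y = sin(theta)*sin(phi) = 0.9511 * 0.0000
r_y = 0.0000

0.0000


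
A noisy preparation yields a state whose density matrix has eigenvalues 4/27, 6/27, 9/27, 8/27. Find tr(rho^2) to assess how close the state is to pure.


tr(rho^2) = sum of eigenvalues squared
= (4/27)^2 + (6/27)^2 + (9/27)^2 + (8/27)^2
= (16 + 36 + 81 + 64) / 729
= 197/729
= 0.2702

0.2702


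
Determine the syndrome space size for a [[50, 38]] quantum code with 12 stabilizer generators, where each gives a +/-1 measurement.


Each stabilizer generator gives a binary (+1 or -1) measurement outcome.
With 12 independent generators:
Total syndromes = 2^12
= 4096

4096


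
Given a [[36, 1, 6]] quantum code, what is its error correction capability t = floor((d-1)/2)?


Code parameters: [[36, 1, 6]], distance d = 6.
Number of correctable errors = floor((d-1)/2)
= floor((6 - 1)/2)
= floor(5/2)
= 2

2


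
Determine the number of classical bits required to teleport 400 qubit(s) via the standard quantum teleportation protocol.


Quantum teleportation requires 2 classical bits per qubit teleported.
400 qubit(s) -> 2 * 400 = 800 classical bits

800


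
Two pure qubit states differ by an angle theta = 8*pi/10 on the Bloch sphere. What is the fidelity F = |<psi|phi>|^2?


For states separated by angle theta on Bloch sphere:
F = cos^2(theta/2)
theta = 8*pi/10 = 2.5133
theta/2 = 1.2566
cos(theta/2) = 0.3090
F = 0.0955

0.0955


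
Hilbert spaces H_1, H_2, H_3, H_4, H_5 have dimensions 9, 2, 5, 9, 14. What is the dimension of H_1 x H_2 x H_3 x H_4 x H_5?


dim(H_1 x H_2 x H_3 x H_4 x H_5) = 9 * 2 * 5 * 9 * 14
= 18 * 5 * 9 * 14
= 90 * 9 * 14
= 810 * 14
= 11340

11340


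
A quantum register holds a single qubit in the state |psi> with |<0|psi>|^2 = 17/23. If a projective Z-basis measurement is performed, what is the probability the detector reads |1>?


|alpha|^2 = 17/23 = 0.7391
|beta|^2 = 1 - 17/23 = 6/23 = 0.2609
P(|1>) = |beta|^2 = 0.2609

0.2609


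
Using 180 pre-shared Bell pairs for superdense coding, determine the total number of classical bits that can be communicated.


Superdense coding allows 2 classical bits per shared entangled pair.
180 pair(s) -> 2 * 180 = 360 classical bits

360


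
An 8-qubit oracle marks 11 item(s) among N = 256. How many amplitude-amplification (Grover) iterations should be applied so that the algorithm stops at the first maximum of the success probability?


After j Grover iterations the success probability is P(j) = sin^2((2j+1)*theta), where sin(theta) = sqrt(k/N).
N = 2^8 = 256, k = 11
sin(theta) = sqrt(k/N) = 0.2072890494
theta = arcsin(sqrt(k/N)) = 0.2088030017 rad
P(j) reaches its first maximum when (2j+1)*theta is as close as possible to pi/2, i.e. j = round(pi/(4*theta) - 1/2).
pi/(4*theta) - 1/2 = 3.2614
(For comparison, the common estimate pi/4 * sqrt(N/k) = 3.7889; the exact maximiser is used here.)
Optimal iterations = 3

3


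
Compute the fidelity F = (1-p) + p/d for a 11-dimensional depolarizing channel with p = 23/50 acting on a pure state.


F = (1-p) + p/d
= (1 - 0.4600) + 0.4600/11
= 0.5400 + 0.0418
= 0.5818

0.5818


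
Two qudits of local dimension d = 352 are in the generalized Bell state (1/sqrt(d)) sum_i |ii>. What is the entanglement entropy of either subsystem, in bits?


For a maximally entangled state in d x d:
S = log2(d) = log2(352)
= 8.4594

8.4594


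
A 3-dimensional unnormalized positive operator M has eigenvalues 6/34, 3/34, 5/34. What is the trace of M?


tr(M) = sum of eigenvalues
= 6/34 + 3/34 + 5/34
= 14/34
= 0.4118

0.4118


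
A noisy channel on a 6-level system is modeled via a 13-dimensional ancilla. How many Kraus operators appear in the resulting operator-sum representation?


Tracing out the environment in an orthonormal basis {|i>_E} gives Kraus operators K_i = <i|_E U |0>_E.
Number of Kraus operators = dim(H_env) = d_env
= 13

13


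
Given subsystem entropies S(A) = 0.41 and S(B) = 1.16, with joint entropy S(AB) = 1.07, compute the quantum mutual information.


I(A:B) = S(A) + S(B) - S(AB)
= 0.41 + 1.16 - 1.07
= 0.5000

0.5000


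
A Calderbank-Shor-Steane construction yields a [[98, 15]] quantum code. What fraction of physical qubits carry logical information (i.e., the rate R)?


Code rate R = k/n
= 15/98
= 0.1531

0.1531


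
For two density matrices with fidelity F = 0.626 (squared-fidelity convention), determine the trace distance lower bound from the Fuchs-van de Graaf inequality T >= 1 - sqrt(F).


Fuchs-van de Graaf (squared-fidelity convention): 1 - sqrt(F) <= T <= sqrt(1 - F).
Lower bound: T >= 1 - sqrt(F)
sqrt(F) = sqrt(0.626) = 0.7912
T >= 1 - 0.7912
T >= 0.2088

0.2088


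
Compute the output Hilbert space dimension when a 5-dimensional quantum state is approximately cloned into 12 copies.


Output space = H^(tensor 12) where dim(H) = 5
dim = 5^12
= 25 (after 2 factors)
= 125 (after 3 factors)
= 625 (after 4 factors)
= 3125 (after 5 factors)
= 15625 (after 6 factors)
= 78125 (after 7 factors)
= 390625 (after 8 factors)
= 1953125 (after 9 factors)
= 9765625 (after 10 factors)
= 48828125 (after 11 factors)
= 244140625 (after 12 factors)
= 244140625

244140625


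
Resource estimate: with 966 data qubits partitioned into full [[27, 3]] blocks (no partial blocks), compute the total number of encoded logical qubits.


Each code block uses 27 physical qubits for 3 logical qubit(s).
Number of complete blocks = floor(966 / 27) = 35
Logical qubits = 35 * 3
= 105

105


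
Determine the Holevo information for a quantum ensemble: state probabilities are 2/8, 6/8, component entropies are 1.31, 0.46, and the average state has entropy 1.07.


chi = S(rho) - sum_i p_i * S(rho_i)
Weighted entropy = 2/8 * 1.31 + 6/8 * 0.46
= 0.6725
chi = 1.07 - 0.6725
= 0.3975

0.3975


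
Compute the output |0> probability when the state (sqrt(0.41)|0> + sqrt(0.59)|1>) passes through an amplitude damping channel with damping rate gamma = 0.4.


For amplitude damping with parameter gamma on state sqrt(a)|0> + sqrt(b)|1>:
alpha^2 = 0.41, beta^2 = 0.59
P(|0>) = alpha^2 + gamma * beta^2
= 0.41 + 0.4 * 0.59
= 0.41 + 0.2360
= 0.6460

0.6460


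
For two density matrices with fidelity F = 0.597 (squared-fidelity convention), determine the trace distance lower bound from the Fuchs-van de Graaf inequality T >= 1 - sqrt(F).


Fuchs-van de Graaf (squared-fidelity convention): 1 - sqrt(F) <= T <= sqrt(1 - F).
Lower bound: T >= 1 - sqrt(F)
sqrt(F) = sqrt(0.597) = 0.7727
T >= 1 - 0.7727
T >= 0.2273

0.2273


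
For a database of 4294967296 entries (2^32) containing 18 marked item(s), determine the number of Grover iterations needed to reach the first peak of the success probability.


After j Grover iterations the success probability is P(j) = sin^2((2j+1)*theta), where sin(theta) = sqrt(k/N).
N = 2^32 = 4294967296, k = 18
sin(theta) = sqrt(k/N) = 6.473755931e-05
theta = arcsin(sqrt(k/N)) = 6.473755936e-05 rad
P(j) reaches its first maximum when (2j+1)*theta is as close as possible to pi/2, i.e. j = round(pi/(4*theta) - 1/2).
pi/(4*theta) - 1/2 = 12131.5323
(For comparison, the common estimate pi/4 * sqrt(N/k) = 12132.0323; the exact maximiser is used here.)
Optimal iterations = 12132

12132


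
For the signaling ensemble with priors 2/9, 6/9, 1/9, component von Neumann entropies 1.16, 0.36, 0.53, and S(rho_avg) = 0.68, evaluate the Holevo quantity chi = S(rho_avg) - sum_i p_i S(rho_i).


chi = S(rho) - sum_i p_i * S(rho_i)
Weighted entropy = 2/9 * 1.16 + 6/9 * 0.36 + 1/9 * 0.53
= 0.5567
chi = 0.68 - 0.5567
= 0.1233

0.1233


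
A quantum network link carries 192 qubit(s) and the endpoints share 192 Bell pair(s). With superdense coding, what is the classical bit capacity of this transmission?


Superdense coding allows 2 classical bits per shared entangled pair.
192 pair(s) -> 2 * 192 = 384 classical bits

384


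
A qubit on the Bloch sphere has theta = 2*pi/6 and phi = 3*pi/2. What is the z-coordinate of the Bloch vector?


theta = 1.0472, phi = 4.7124
r_z = cos(theta) = 0.5000

0.5000


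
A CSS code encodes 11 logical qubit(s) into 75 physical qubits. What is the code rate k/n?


Code rate R = k/n
= 11/75
= 0.1467

0.1467


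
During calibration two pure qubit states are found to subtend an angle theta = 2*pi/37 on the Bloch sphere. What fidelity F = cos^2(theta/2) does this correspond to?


For states separated by angle theta on Bloch sphere:
F = cos^2(theta/2)
theta = 2*pi/37 = 0.1698
theta/2 = 0.0849
cos(theta/2) = 0.9964
F = 0.9928

0.9928


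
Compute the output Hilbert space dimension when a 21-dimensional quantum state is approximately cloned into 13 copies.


Output space = H^(tensor 13) where dim(H) = 21
dim = 21^13
= 441 (after 2 factors)
= 9261 (after 3 factors)
= 194481 (after 4 factors)
= 4084101 (after 5 factors)
= 85766121 (after 6 factors)
= 1801088541 (after 7 factors)
= 37822859361 (after 8 factors)
= 794280046581 (after 9 factors)
= 16679880978201 (after 10 factors)
= 350277500542221 (after 11 factors)
= 7355827511386641 (after 12 factors)
= 154472377739119461 (after 13 factors)
= 154472377739119461

154472377739119461


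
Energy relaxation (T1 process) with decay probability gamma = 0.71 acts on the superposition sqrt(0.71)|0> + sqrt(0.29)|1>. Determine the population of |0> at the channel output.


For amplitude damping with parameter gamma on state sqrt(a)|0> + sqrt(b)|1>:
alpha^2 = 0.71, beta^2 = 0.29
P(|0>) = alpha^2 + gamma * beta^2
= 0.71 + 0.71 * 0.29
= 0.71 + 0.2059
= 0.9159

0.9159


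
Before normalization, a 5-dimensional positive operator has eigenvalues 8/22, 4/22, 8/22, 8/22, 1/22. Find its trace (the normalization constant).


tr(M) = sum of eigenvalues
= 8/22 + 4/22 + 8/22 + 8/22 + 1/22
= 29/22
= 1.3182

1.3182


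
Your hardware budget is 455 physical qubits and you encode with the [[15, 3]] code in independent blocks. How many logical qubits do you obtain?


Each code block uses 15 physical qubits for 3 logical qubit(s).
Number of complete blocks = floor(455 / 15) = 30
Logical qubits = 30 * 3
= 90

90


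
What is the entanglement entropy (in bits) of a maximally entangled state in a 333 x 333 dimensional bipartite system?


For a maximally entangled state in d x d:
S = log2(d) = log2(333)
= 8.3794

8.3794


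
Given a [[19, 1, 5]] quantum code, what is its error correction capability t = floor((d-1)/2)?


Code parameters: [[19, 1, 5]], distance d = 5.
Number of correctable errors = floor((d-1)/2)
= floor((5 - 1)/2)
= floor(4/2)
= 2

2


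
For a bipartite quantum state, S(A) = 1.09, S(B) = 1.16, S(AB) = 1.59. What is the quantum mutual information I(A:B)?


I(A:B) = S(A) + S(B) - S(AB)
= 1.09 + 1.16 - 1.59
= 0.6600

0.6600


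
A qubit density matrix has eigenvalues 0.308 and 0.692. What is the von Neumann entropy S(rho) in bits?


S = -p*log2(p) - (1-p)*log2(1-p)
p = 0.3080, 1-p = 0.6920
= -0.3080 * log2(0.3080) - 0.6920 * log2(0.6920)
= -(-0.5233) - (-0.3676)
= 0.8909

0.8909


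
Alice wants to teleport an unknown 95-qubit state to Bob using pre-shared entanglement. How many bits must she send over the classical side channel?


Quantum teleportation requires 2 classical bits per qubit teleported.
95 qubit(s) -> 2 * 95 = 190 classical bits

190


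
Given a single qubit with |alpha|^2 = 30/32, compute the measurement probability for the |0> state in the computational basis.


|alpha|^2 = 30/32 = 0.9375
|beta|^2 = 1 - 30/32 = 2/32 = 0.0625
P(|0>) = |alpha|^2 = 0.9375

0.9375


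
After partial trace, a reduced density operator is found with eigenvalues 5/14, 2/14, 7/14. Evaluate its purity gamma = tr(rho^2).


tr(rho^2) = sum of eigenvalues squared
= (5/14)^2 + (2/14)^2 + (7/14)^2
= (25 + 4 + 49) / 196
= 78/196
= 0.3980

0.3980


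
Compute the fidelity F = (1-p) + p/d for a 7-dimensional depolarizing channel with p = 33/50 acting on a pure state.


F = (1-p) + p/d
= (1 - 0.6600) + 0.6600/7
= 0.3400 + 0.0943
= 0.4343

0.4343


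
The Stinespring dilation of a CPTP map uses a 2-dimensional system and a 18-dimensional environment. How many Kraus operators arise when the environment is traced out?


Tracing out the environment in an orthonormal basis {|i>_E} gives Kraus operators K_i = <i|_E U |0>_E.
Number of Kraus operators = dim(H_env) = d_env
= 18

18


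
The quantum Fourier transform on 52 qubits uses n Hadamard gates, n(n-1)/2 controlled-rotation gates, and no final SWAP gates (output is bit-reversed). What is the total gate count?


Hadamard gates: 52
Controlled rotations: n*(n-1)/2 = 52*51/2 = 1326
SWAP gates: 0 (omitted)
Total = 52 + 1326
= 1378

1378


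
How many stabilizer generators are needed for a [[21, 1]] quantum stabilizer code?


For an [[n,k]] stabilizer code:
Number of stabilizer generators = n - k
= 21 - 1
= 20

20


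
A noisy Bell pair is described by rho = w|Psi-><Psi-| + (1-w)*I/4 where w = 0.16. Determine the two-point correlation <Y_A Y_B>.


|Psi-> = (|01> - |10>)/sqrt(2)
For the pure Bell state, <Y_A Y_B> = -1 (Bell-state Pauli correlator).
The maximally-mixed part I/4 has tr(I/4 * P tensor P) = 0 for any traceless Pauli P.
So <Y_A Y_B>_rho = w * (-1) + (1 - w) * 0
= 0.16 * (-1)
= -0.1600

-0.1600


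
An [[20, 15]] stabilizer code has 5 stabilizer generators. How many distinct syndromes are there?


Each stabilizer generator gives a binary (+1 or -1) measurement outcome.
With 5 independent generators:
Total syndromes = 2^5
= 32

32


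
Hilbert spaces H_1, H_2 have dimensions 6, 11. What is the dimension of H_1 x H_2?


dim(H_1 x H_2) = 6 * 11
= 66

66


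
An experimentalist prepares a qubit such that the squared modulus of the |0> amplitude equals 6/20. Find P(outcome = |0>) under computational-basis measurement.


|alpha|^2 = 6/20 = 0.3000
|beta|^2 = 1 - 6/20 = 14/20 = 0.7000
P(|0>) = |alpha|^2 = 0.3000

0.3000


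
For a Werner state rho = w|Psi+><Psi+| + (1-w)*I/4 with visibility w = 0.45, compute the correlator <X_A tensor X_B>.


|Psi+> = (|01> + |10>)/sqrt(2)
For the pure Bell state, <X_A X_B> = +1 (Bell-state Pauli correlator).
The maximally-mixed part I/4 has tr(I/4 * P tensor P) = 0 for any traceless Pauli P.
So <X_A X_B>_rho = w * (+1) + (1 - w) * 0
= 0.45 * (+1)
= 0.4500

0.4500


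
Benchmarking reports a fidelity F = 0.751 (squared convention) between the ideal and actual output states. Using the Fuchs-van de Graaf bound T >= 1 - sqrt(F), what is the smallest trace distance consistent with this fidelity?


Fuchs-van de Graaf (squared-fidelity convention): 1 - sqrt(F) <= T <= sqrt(1 - F).
Lower bound: T >= 1 - sqrt(F)
sqrt(F) = sqrt(0.751) = 0.8666
T >= 1 - 0.8666
T >= 0.1334

0.1334


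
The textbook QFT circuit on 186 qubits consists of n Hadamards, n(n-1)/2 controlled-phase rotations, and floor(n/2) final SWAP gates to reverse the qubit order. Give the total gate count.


Hadamard gates: 186
Controlled rotations: n*(n-1)/2 = 186*185/2 = 17205
SWAP gates: floor(n/2) = floor(186/2) = 93
Total = 186 + 17205 + 93
= 17484

17484


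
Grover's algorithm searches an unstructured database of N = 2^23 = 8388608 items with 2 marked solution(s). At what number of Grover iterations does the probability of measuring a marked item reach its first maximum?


After j Grover iterations the success probability is P(j) = sin^2((2j+1)*theta), where sin(theta) = sqrt(k/N).
N = 2^23 = 8388608, k = 2
sin(theta) = sqrt(k/N) = 0.00048828125
theta = arcsin(sqrt(k/N)) = 0.0004882812694 rad
P(j) reaches its first maximum when (2j+1)*theta is as close as possible to pi/2, i.e. j = round(pi/(4*theta) - 1/2).
pi/(4*theta) - 1/2 = 1607.9954
(For comparison, the common estimate pi/4 * sqrt(N/k) = 1608.4954; the exact maximiser is used here.)
Optimal iterations = 1608

1608


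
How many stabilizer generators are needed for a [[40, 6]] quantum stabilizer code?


For an [[n,k]] stabilizer code:
Number of stabilizer generators = n - k
= 40 - 6
= 34

34


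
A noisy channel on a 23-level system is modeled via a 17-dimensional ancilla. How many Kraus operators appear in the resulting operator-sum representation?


Tracing out the environment in an orthonormal basis {|i>_E} gives Kraus operators K_i = <i|_E U |0>_E.
Number of Kraus operators = dim(H_env) = d_env
= 17

17


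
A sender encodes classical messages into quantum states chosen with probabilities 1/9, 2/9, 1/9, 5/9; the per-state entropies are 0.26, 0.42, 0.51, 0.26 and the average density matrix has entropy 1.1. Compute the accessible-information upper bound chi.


chi = S(rho) - sum_i p_i * S(rho_i)
Weighted entropy = 1/9 * 0.26 + 2/9 * 0.42 + 1/9 * 0.51 + 5/9 * 0.26
= 0.3233
chi = 1.1 - 0.3233
= 0.7767

0.7767


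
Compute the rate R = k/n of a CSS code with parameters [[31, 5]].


Code rate R = k/n
= 5/31
= 0.1613

0.1613


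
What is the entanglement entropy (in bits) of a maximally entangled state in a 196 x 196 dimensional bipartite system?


For a maximally entangled state in d x d:
S = log2(d) = log2(196)
= 7.6147

7.6147


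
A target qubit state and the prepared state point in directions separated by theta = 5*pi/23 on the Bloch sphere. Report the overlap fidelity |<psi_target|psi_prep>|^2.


For states separated by angle theta on Bloch sphere:
F = cos^2(theta/2)
theta = 5*pi/23 = 0.6830
theta/2 = 0.3415
cos(theta/2) = 0.9423
F = 0.8879

0.8879


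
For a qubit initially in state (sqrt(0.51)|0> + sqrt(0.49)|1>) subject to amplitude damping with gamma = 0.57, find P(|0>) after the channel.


For amplitude damping with parameter gamma on state sqrt(a)|0> + sqrt(b)|1>:
alpha^2 = 0.51, beta^2 = 0.49
P(|0>) = alpha^2 + gamma * beta^2
= 0.51 + 0.57 * 0.49
= 0.51 + 0.2793
= 0.7893

0.7893


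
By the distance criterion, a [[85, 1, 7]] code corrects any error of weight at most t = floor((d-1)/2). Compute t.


Code parameters: [[85, 1, 7]], distance d = 7.
Number of correctable errors = floor((d-1)/2)
= floor((7 - 1)/2)
= floor(6/2)
= 3

3


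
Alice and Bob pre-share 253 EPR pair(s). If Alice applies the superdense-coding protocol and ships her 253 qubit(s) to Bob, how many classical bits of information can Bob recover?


Superdense coding allows 2 classical bits per shared entangled pair.
253 pair(s) -> 2 * 253 = 506 classical bits

506


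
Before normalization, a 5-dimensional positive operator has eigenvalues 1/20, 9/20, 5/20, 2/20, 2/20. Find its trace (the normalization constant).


tr(M) = sum of eigenvalues
= 1/20 + 9/20 + 5/20 + 2/20 + 2/20
= 19/20
= 0.9500

0.9500


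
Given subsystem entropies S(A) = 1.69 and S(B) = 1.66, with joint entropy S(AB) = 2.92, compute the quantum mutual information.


I(A:B) = S(A) + S(B) - S(AB)
= 1.69 + 1.66 - 2.92
= 0.4300

0.4300


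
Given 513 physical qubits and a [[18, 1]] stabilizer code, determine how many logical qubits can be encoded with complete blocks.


Each code block uses 18 physical qubits for 1 logical qubit(s).
Number of complete blocks = floor(513 / 18) = 28
Logical qubits = 28 * 1
= 28

28


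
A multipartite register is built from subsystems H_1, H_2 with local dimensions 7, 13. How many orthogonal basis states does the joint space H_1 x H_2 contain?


dim(H_1 x H_2) = 7 * 13
= 91

91


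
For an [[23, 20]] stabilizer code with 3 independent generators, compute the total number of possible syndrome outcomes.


Each stabilizer generator gives a binary (+1 or -1) measurement outcome.
With 3 independent generators:
Total syndromes = 2^3
= 8

8


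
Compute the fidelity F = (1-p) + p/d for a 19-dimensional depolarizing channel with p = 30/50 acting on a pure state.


F = (1-p) + p/d
= (1 - 0.6000) + 0.6000/19
= 0.4000 + 0.0316
= 0.4316

0.4316


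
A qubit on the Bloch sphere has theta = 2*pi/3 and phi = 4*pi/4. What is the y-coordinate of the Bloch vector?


theta = 2.0944, phi = 3.1416
r_y = sin(theta)*sin(phi) = 0.8660 * 0.0000
r_y = 0.0000

0.0000


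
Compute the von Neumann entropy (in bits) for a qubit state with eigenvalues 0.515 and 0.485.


S = -p*log2(p) - (1-p)*log2(1-p)
p = 0.5150, 1-p = 0.4850
= -0.5150 * log2(0.5150) - 0.4850 * log2(0.4850)
= -(-0.4930) - (-0.5063)
= 0.9994

0.9994


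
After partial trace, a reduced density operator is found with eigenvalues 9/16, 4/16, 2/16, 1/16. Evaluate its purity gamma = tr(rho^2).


tr(rho^2) = sum of eigenvalues squared
= (9/16)^2 + (4/16)^2 + (2/16)^2 + (1/16)^2
= (81 + 16 + 4 + 1) / 256
= 102/256
= 0.3984

0.3984


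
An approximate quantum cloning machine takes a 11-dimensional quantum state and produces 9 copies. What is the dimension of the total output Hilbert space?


Output space = H^(tensor 9) where dim(H) = 11
dim = 11^9
= 121 (after 2 factors)
= 1331 (after 3 factors)
= 14641 (after 4 factors)
= 161051 (after 5 factors)
= 1771561 (after 6 factors)
= 19487171 (after 7 factors)
= 214358881 (after 8 factors)
= 2357947691 (after 9 factors)
= 2357947691

2357947691


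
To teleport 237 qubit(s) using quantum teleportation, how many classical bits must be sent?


Quantum teleportation requires 2 classical bits per qubit teleported.
237 qubit(s) -> 2 * 237 = 474 classical bits

474


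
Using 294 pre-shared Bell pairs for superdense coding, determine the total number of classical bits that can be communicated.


Superdense coding allows 2 classical bits per shared entangled pair.
294 pair(s) -> 2 * 294 = 588 classical bits

588


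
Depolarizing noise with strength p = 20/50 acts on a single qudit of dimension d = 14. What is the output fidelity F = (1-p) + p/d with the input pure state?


F = (1-p) + p/d
= (1 - 0.4000) + 0.4000/14
= 0.6000 + 0.0286
= 0.6286

0.6286


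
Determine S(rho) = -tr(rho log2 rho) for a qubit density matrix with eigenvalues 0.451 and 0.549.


S = -p*log2(p) - (1-p)*log2(1-p)
p = 0.4510, 1-p = 0.5490
= -0.4510 * log2(0.4510) - 0.5490 * log2(0.5490)
= -(-0.5181) - (-0.4750)
= 0.9931

0.9931


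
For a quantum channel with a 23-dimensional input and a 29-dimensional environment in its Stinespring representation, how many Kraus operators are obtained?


Tracing out the environment in an orthonormal basis {|i>_E} gives Kraus operators K_i = <i|_E U |0>_E.
Number of Kraus operators = dim(H_env) = d_env
= 29

29


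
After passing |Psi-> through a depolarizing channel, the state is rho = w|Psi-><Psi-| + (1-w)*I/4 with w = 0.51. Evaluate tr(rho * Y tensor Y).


|Psi-> = (|01> - |10>)/sqrt(2)
For the pure Bell state, <Y_A Y_B> = -1 (Bell-state Pauli correlator).
The maximally-mixed part I/4 has tr(I/4 * P tensor P) = 0 for any traceless Pauli P.
So <Y_A Y_B>_rho = w * (-1) + (1 - w) * 0
= 0.51 * (-1)
= -0.5100

-0.5100


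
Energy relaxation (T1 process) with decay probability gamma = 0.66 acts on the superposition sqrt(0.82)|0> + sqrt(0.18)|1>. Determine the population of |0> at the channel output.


For amplitude damping with parameter gamma on state sqrt(a)|0> + sqrt(b)|1>:
alpha^2 = 0.82, beta^2 = 0.18
P(|0>) = alpha^2 + gamma * beta^2
= 0.82 + 0.66 * 0.18
= 0.82 + 0.1188
= 0.9388

0.9388


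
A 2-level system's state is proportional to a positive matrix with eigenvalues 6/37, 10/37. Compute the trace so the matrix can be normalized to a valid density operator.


tr(M) = sum of eigenvalues
= 6/37 + 10/37
= 16/37
= 0.4324

0.4324


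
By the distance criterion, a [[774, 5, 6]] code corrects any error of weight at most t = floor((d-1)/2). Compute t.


Code parameters: [[774, 5, 6]], distance d = 6.
Number of correctable errors = floor((d-1)/2)
= floor((6 - 1)/2)
= floor(5/2)
= 2

2


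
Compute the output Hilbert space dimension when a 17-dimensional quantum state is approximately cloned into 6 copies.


Output space = H^(tensor 6) where dim(H) = 17
dim = 17^6
= 289 (after 2 factors)
= 4913 (after 3 factors)
= 83521 (after 4 factors)
= 1419857 (after 5 factors)
= 24137569 (after 6 factors)
= 24137569

24137569


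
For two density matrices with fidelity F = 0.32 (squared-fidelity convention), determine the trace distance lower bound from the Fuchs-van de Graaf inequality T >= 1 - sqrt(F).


Fuchs-van de Graaf (squared-fidelity convention): 1 - sqrt(F) <= T <= sqrt(1 - F).
Lower bound: T >= 1 - sqrt(F)
sqrt(F) = sqrt(0.32) = 0.5657
T >= 1 - 0.5657
T >= 0.4343

0.4343


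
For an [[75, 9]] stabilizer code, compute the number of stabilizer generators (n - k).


For an [[n,k]] stabilizer code:
Number of stabilizer generators = n - k
= 75 - 9
= 66

66


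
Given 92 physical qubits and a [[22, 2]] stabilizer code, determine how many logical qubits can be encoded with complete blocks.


Each code block uses 22 physical qubits for 2 logical qubit(s).
Number of complete blocks = floor(92 / 22) = 4
Logical qubits = 4 * 2
= 8

8


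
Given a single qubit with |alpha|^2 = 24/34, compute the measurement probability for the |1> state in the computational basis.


|alpha|^2 = 24/34 = 0.7059
|beta|^2 = 1 - 24/34 = 10/34 = 0.2941
P(|1>) = |beta|^2 = 0.2941

0.2941


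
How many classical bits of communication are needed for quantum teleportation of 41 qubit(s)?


Quantum teleportation requires 2 classical bits per qubit teleported.
41 qubit(s) -> 2 * 41 = 82 classical bits

82


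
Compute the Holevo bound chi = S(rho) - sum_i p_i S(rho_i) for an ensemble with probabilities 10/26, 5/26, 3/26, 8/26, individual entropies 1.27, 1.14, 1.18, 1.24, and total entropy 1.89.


chi = S(rho) - sum_i p_i * S(rho_i)
Weighted entropy = 10/26 * 1.27 + 5/26 * 1.14 + 3/26 * 1.18 + 8/26 * 1.24
= 1.2254
chi = 1.89 - 1.2254
= 0.6646

0.6646


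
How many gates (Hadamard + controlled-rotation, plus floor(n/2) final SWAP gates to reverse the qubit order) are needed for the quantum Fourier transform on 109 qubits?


Hadamard gates: 109
Controlled rotations: n*(n-1)/2 = 109*108/2 = 5886
SWAP gates: floor(n/2) = floor(109/2) = 54
Total = 109 + 5886 + 54
= 6049

6049


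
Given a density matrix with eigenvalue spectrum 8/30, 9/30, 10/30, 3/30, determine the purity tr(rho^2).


tr(rho^2) = sum of eigenvalues squared
= (8/30)^2 + (9/30)^2 + (10/30)^2 + (3/30)^2
= (64 + 81 + 100 + 9) / 900
= 254/900
= 0.2822

0.2822


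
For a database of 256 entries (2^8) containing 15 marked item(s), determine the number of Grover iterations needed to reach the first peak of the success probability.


After j Grover iterations the success probability is P(j) = sin^2((2j+1)*theta), where sin(theta) = sqrt(k/N).
N = 2^8 = 256, k = 15
sin(theta) = sqrt(k/N) = 0.2420614591
theta = arcsin(sqrt(k/N)) = 0.2444899339 rad
P(j) reaches its first maximum when (2j+1)*theta is as close as possible to pi/2, i.e. j = round(pi/(4*theta) - 1/2).
pi/(4*theta) - 1/2 = 2.7124
(For comparison, the common estimate pi/4 * sqrt(N/k) = 3.2446; the exact maximiser is used here.)
Optimal iterations = 3

3


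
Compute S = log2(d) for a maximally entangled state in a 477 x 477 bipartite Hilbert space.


For a maximally entangled state in d x d:
S = log2(d) = log2(477)
= 8.8978

8.8978


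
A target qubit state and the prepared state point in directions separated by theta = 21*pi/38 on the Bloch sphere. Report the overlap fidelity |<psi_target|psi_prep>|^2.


For states separated by angle theta on Bloch sphere:
F = cos^2(theta/2)
theta = 21*pi/38 = 1.7361
theta/2 = 0.8681
cos(theta/2) = 0.6463
F = 0.4177

0.4177


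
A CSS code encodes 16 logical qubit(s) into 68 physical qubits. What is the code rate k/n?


Code rate R = k/n
= 16/68
= 0.2353

0.2353


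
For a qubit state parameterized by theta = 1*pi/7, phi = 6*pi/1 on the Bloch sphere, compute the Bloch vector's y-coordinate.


theta = 0.4488, phi = 18.8496
r_y = sin(theta)*sin(phi) = 0.4339 * 0.0000
r_y = 0.0000

0.0000


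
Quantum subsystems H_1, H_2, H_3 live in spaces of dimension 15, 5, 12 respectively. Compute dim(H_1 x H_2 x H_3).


dim(H_1 x H_2 x H_3) = 15 * 5 * 12
= 75 * 12
= 900

900


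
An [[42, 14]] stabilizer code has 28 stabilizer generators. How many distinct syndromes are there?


Each stabilizer generator gives a binary (+1 or -1) measurement outcome.
With 28 independent generators:
Total syndromes = 2^28
= 268435456

268435456


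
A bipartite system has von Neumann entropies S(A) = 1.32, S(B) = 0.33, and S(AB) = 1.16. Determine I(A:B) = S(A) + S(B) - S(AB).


I(A:B) = S(A) + S(B) - S(AB)
= 1.32 + 0.33 - 1.16
= 0.4900

0.4900


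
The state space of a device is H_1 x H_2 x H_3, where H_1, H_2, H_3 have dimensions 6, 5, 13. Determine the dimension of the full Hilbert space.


dim(H_1 x H_2 x H_3) = 6 * 5 * 13
= 30 * 13
= 390

390


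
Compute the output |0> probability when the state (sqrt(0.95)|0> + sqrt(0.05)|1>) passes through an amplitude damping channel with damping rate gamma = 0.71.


For amplitude damping with parameter gamma on state sqrt(a)|0> + sqrt(b)|1>:
alpha^2 = 0.95, beta^2 = 0.05
P(|0>) = alpha^2 + gamma * beta^2
= 0.95 + 0.71 * 0.05
= 0.95 + 0.0355
= 0.9855

0.9855


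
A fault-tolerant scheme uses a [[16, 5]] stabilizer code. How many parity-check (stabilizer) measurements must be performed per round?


For an [[n,k]] stabilizer code:
Number of stabilizer generators = n - k
= 16 - 5
= 11

11


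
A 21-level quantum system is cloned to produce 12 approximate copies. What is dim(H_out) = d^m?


Output space = H^(tensor 12) where dim(H) = 21
dim = 21^12
= 441 (after 2 factors)
= 9261 (after 3 factors)
= 194481 (after 4 factors)
= 4084101 (after 5 factors)
= 85766121 (after 6 factors)
= 1801088541 (after 7 factors)
= 37822859361 (after 8 factors)
= 794280046581 (after 9 factors)
= 16679880978201 (after 10 factors)
= 350277500542221 (after 11 factors)
= 7355827511386641 (after 12 factors)
= 7355827511386641

7355827511386641


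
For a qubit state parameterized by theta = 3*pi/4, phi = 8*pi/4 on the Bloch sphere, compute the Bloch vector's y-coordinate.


theta = 2.3562, phi = 6.2832
r_y = sin(theta)*sin(phi) = 0.7071 * 0.0000
r_y = 0.0000

0.0000


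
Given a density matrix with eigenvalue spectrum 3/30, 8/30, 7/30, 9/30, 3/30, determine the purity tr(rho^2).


tr(rho^2) = sum of eigenvalues squared
= (3/30)^2 + (8/30)^2 + (7/30)^2 + (9/30)^2 + (3/30)^2
= (9 + 64 + 49 + 81 + 9) / 900
= 212/900
= 0.2356

0.2356


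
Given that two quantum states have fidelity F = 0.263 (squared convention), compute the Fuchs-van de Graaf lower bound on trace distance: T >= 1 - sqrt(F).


Fuchs-van de Graaf (squared-fidelity convention): 1 - sqrt(F) <= T <= sqrt(1 - F).
Lower bound: T >= 1 - sqrt(F)
sqrt(F) = sqrt(0.263) = 0.5128
T >= 1 - 0.5128
T >= 0.4872

0.4872


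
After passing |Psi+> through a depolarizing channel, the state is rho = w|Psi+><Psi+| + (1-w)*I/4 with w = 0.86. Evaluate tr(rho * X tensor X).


|Psi+> = (|01> + |10>)/sqrt(2)
For the pure Bell state, <X_A X_B> = +1 (Bell-state Pauli correlator).
The maximally-mixed part I/4 has tr(I/4 * P tensor P) = 0 for any traceless Pauli P.
So <X_A X_B>_rho = w * (+1) + (1 - w) * 0
= 0.86 * (+1)
= 0.8600

0.8600


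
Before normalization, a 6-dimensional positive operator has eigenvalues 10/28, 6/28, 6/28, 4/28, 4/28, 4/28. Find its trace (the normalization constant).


tr(M) = sum of eigenvalues
= 10/28 + 6/28 + 6/28 + 4/28 + 4/28 + 4/28
= 34/28
= 1.2143

1.2143


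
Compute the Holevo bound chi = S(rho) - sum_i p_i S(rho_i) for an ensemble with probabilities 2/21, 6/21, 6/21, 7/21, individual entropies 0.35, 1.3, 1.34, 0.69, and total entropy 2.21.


chi = S(rho) - sum_i p_i * S(rho_i)
Weighted entropy = 2/21 * 0.35 + 6/21 * 1.3 + 6/21 * 1.34 + 7/21 * 0.69
= 1.0176
chi = 2.21 - 1.0176
= 1.1924

1.1924


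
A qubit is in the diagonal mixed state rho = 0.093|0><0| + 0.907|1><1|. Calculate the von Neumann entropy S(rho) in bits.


S = -p*log2(p) - (1-p)*log2(1-p)
p = 0.0930, 1-p = 0.9070
= -0.0930 * log2(0.0930) - 0.9070 * log2(0.9070)
= -(-0.3187) - (-0.1277)
= 0.4464

0.4464


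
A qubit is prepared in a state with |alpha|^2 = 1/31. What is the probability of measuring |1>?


|alpha|^2 = 1/31 = 0.0323
|beta|^2 = 1 - 1/31 = 30/31 = 0.9677
P(|1>) = |beta|^2 = 0.9677

0.9677


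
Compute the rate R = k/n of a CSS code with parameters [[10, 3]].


Code rate R = k/n
= 3/10
= 0.3000

0.3000


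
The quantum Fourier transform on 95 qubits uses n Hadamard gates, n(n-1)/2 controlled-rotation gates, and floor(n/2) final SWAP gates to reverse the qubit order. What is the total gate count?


Hadamard gates: 95
Controlled rotations: n*(n-1)/2 = 95*94/2 = 4465
SWAP gates: floor(n/2) = floor(95/2) = 47
Total = 95 + 4465 + 47
= 4607

4607
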